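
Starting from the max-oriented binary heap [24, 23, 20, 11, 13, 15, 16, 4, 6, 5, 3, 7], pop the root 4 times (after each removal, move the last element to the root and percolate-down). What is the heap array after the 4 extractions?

[15, 13, 6, 11, 7, 5, 3, 4]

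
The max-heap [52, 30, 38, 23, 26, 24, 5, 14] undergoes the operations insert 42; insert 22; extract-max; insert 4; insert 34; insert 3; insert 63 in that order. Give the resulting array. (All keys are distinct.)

insert 42:
  append 42 at index 8 → [52, 30, 38, 23, 26, 24, 5, 14, 42]
  42 > parent 23 at index 3, swap → [52, 30, 38, 42, 26, 24, 5, 14, 23]
  42 > parent 30 at index 1, swap → [52, 42, 38, 30, 26, 24, 5, 14, 23]
insert 22:
  append 22 at index 9 → [52, 42, 38, 30, 26, 24, 5, 14, 23, 22] (no swap needed)
extract-max → returns 52:
  remove root 52; move last element 22 to root → [22, 42, 38, 30, 26, 24, 5, 14, 23]
  22 vs larger child 42 at index 1, swap → [42, 22, 38, 30, 26, 24, 5, 14, 23]
  22 vs larger child 30 at index 3, swap → [42, 30, 38, 22, 26, 24, 5, 14, 23]
  22 vs larger child 23 at index 8, swap → [42, 30, 38, 23, 26, 24, 5, 14, 22]
insert 4:
  append 4 at index 9 → [42, 30, 38, 23, 26, 24, 5, 14, 22, 4] (no swap needed)
insert 34:
  append 34 at index 10 → [42, 30, 38, 23, 26, 24, 5, 14, 22, 4, 34]
  34 > parent 26 at index 4, swap → [42, 30, 38, 23, 34, 24, 5, 14, 22, 4, 26]
  34 > parent 30 at index 1, swap → [42, 34, 38, 23, 30, 24, 5, 14, 22, 4, 26]
insert 3:
  append 3 at index 11 → [42, 34, 38, 23, 30, 24, 5, 14, 22, 4, 26, 3] (no swap needed)
insert 63:
  append 63 at index 12 → [42, 34, 38, 23, 30, 24, 5, 14, 22, 4, 26, 3, 63]
  63 > parent 24 at index 5, swap → [42, 34, 38, 23, 30, 63, 5, 14, 22, 4, 26, 3, 24]
  63 > parent 38 at index 2, swap → [42, 34, 63, 23, 30, 38, 5, 14, 22, 4, 26, 3, 24]
  63 > parent 42 at index 0, swap → [63, 34, 42, 23, 30, 38, 5, 14, 22, 4, 26, 3, 24]

[63, 34, 42, 23, 30, 38, 5, 14, 22, 4, 26, 3, 24]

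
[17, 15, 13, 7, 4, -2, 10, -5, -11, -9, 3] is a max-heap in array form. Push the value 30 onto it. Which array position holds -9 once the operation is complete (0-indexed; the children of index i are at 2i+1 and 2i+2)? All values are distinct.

9

append 30 at index 11 → [17, 15, 13, 7, 4, -2, 10, -5, -11, -9, 3, 30]
30 > parent -2 at index 5, swap → [17, 15, 13, 7, 4, 30, 10, -5, -11, -9, 3, -2]
30 > parent 13 at index 2, swap → [17, 15, 30, 7, 4, 13, 10, -5, -11, -9, 3, -2]
30 > parent 17 at index 0, swap → [30, 15, 17, 7, 4, 13, 10, -5, -11, -9, 3, -2]
resulting array: [30, 15, 17, 7, 4, 13, 10, -5, -11, -9, 3, -2]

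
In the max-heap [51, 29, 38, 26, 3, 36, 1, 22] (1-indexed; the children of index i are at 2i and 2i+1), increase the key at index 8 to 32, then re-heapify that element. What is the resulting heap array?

set index 8 from 22 to 32 → [51, 29, 38, 26, 3, 36, 1, 32]
32 > parent 26 at index 4, swap → [51, 29, 38, 32, 3, 36, 1, 26]
32 > parent 29 at index 2, swap → [51, 32, 38, 29, 3, 36, 1, 26]

[51, 32, 38, 29, 3, 36, 1, 26]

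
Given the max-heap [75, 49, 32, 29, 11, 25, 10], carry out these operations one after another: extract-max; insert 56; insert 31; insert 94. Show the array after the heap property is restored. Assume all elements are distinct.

extract-max → returns 75:
  remove root 75; move last element 10 to root → [10, 49, 32, 29, 11, 25]
  10 vs larger child 49 at index 1, swap → [49, 10, 32, 29, 11, 25]
  10 vs larger child 29 at index 3, swap → [49, 29, 32, 10, 11, 25]
insert 56:
  append 56 at index 6 → [49, 29, 32, 10, 11, 25, 56]
  56 > parent 32 at index 2, swap → [49, 29, 56, 10, 11, 25, 32]
  56 > parent 49 at index 0, swap → [56, 29, 49, 10, 11, 25, 32]
insert 31:
  append 31 at index 7 → [56, 29, 49, 10, 11, 25, 32, 31]
  31 > parent 10 at index 3, swap → [56, 29, 49, 31, 11, 25, 32, 10]
  31 > parent 29 at index 1, swap → [56, 31, 49, 29, 11, 25, 32, 10]
insert 94:
  append 94 at index 8 → [56, 31, 49, 29, 11, 25, 32, 10, 94]
  94 > parent 29 at index 3, swap → [56, 31, 49, 94, 11, 25, 32, 10, 29]
  94 > parent 31 at index 1, swap → [56, 94, 49, 31, 11, 25, 32, 10, 29]
  94 > parent 56 at index 0, swap → [94, 56, 49, 31, 11, 25, 32, 10, 29]

[94, 56, 49, 31, 11, 25, 32, 10, 29]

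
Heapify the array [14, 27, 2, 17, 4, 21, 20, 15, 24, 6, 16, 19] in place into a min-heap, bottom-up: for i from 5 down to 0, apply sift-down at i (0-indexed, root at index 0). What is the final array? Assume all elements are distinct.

[2, 4, 14, 15, 6, 19, 20, 17, 24, 27, 16, 21]

sift down from index 5:
  21 vs only child 19 at index 11, swap → [14, 27, 2, 17, 4, 19, 20, 15, 24, 6, 16, 21]
sift down from index 4: already satisfies heap property
sift down from index 3:
  17 vs smaller child 15 at index 7, swap → [14, 27, 2, 15, 4, 19, 20, 17, 24, 6, 16, 21]
sift down from index 2: already satisfies heap property
sift down from index 1:
  27 vs smaller child 4 at index 4, swap → [14, 4, 2, 15, 27, 19, 20, 17, 24, 6, 16, 21]
  27 vs smaller child 6 at index 9, swap → [14, 4, 2, 15, 6, 19, 20, 17, 24, 27, 16, 21]
sift down from index 0:
  14 vs smaller child 2 at index 2, swap → [2, 4, 14, 15, 6, 19, 20, 17, 24, 27, 16, 21]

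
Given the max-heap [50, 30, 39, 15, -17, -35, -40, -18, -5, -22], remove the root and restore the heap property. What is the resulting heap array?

[39, 30, -22, 15, -17, -35, -40, -18, -5]

remove root 50; move last element -22 to root → [-22, 30, 39, 15, -17, -35, -40, -18, -5]
-22 vs larger child 39 at index 2, swap → [39, 30, -22, 15, -17, -35, -40, -18, -5]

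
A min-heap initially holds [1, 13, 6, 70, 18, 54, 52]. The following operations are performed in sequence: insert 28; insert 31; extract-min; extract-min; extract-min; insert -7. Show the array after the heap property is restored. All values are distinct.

[-7, 28, 18, 52, 70, 54, 31]

insert 28:
  append 28 at index 7 → [1, 13, 6, 70, 18, 54, 52, 28]
  28 < parent 70 at index 3, swap → [1, 13, 6, 28, 18, 54, 52, 70]
insert 31:
  append 31 at index 8 → [1, 13, 6, 28, 18, 54, 52, 70, 31] (no swap needed)
extract-min → returns 1:
  remove root 1; move last element 31 to root → [31, 13, 6, 28, 18, 54, 52, 70]
  31 vs smaller child 6 at index 2, swap → [6, 13, 31, 28, 18, 54, 52, 70]
extract-min → returns 6:
  remove root 6; move last element 70 to root → [70, 13, 31, 28, 18, 54, 52]
  70 vs smaller child 13 at index 1, swap → [13, 70, 31, 28, 18, 54, 52]
  70 vs smaller child 18 at index 4, swap → [13, 18, 31, 28, 70, 54, 52]
extract-min → returns 13:
  remove root 13; move last element 52 to root → [52, 18, 31, 28, 70, 54]
  52 vs smaller child 18 at index 1, swap → [18, 52, 31, 28, 70, 54]
  52 vs smaller child 28 at index 3, swap → [18, 28, 31, 52, 70, 54]
insert -7:
  append -7 at index 6 → [18, 28, 31, 52, 70, 54, -7]
  -7 < parent 31 at index 2, swap → [18, 28, -7, 52, 70, 54, 31]
  -7 < parent 18 at index 0, swap → [-7, 28, 18, 52, 70, 54, 31]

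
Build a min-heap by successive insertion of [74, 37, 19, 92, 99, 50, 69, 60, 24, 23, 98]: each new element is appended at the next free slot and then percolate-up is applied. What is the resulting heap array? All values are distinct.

Insert 74:
  append 74 at index 0 → [74] (no swap needed)
Insert 37:
  append 37 at index 1 → [74, 37]
  37 < parent 74 at index 0, swap → [37, 74]
Insert 19:
  append 19 at index 2 → [37, 74, 19]
  19 < parent 37 at index 0, swap → [19, 74, 37]
Insert 92:
  append 92 at index 3 → [19, 74, 37, 92] (no swap needed)
Insert 99:
  append 99 at index 4 → [19, 74, 37, 92, 99] (no swap needed)
Insert 50:
  append 50 at index 5 → [19, 74, 37, 92, 99, 50] (no swap needed)
Insert 69:
  append 69 at index 6 → [19, 74, 37, 92, 99, 50, 69] (no swap needed)
Insert 60:
  append 60 at index 7 → [19, 74, 37, 92, 99, 50, 69, 60]
  60 < parent 92 at index 3, swap → [19, 74, 37, 60, 99, 50, 69, 92]
  60 < parent 74 at index 1, swap → [19, 60, 37, 74, 99, 50, 69, 92]
Insert 24:
  append 24 at index 8 → [19, 60, 37, 74, 99, 50, 69, 92, 24]
  24 < parent 74 at index 3, swap → [19, 60, 37, 24, 99, 50, 69, 92, 74]
  24 < parent 60 at index 1, swap → [19, 24, 37, 60, 99, 50, 69, 92, 74]
Insert 23:
  append 23 at index 9 → [19, 24, 37, 60, 99, 50, 69, 92, 74, 23]
  23 < parent 99 at index 4, swap → [19, 24, 37, 60, 23, 50, 69, 92, 74, 99]
  23 < parent 24 at index 1, swap → [19, 23, 37, 60, 24, 50, 69, 92, 74, 99]
Insert 98:
  append 98 at index 10 → [19, 23, 37, 60, 24, 50, 69, 92, 74, 99, 98] (no swap needed)

[19, 23, 37, 60, 24, 50, 69, 92, 74, 99, 98]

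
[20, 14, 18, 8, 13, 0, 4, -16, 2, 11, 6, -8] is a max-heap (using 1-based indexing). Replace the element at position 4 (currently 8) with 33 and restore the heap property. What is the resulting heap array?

set index 4 from 8 to 33 → [20, 14, 18, 33, 13, 0, 4, -16, 2, 11, 6, -8]
33 > parent 14 at index 2, swap → [20, 33, 18, 14, 13, 0, 4, -16, 2, 11, 6, -8]
33 > parent 20 at index 1, swap → [33, 20, 18, 14, 13, 0, 4, -16, 2, 11, 6, -8]

[33, 20, 18, 14, 13, 0, 4, -16, 2, 11, 6, -8]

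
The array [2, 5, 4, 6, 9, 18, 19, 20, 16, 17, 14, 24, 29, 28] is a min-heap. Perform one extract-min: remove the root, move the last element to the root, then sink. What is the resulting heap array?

remove root 2; move last element 28 to root → [28, 5, 4, 6, 9, 18, 19, 20, 16, 17, 14, 24, 29]
28 vs smaller child 4 at index 2, swap → [4, 5, 28, 6, 9, 18, 19, 20, 16, 17, 14, 24, 29]
28 vs smaller child 18 at index 5, swap → [4, 5, 18, 6, 9, 28, 19, 20, 16, 17, 14, 24, 29]
28 vs smaller child 24 at index 11, swap → [4, 5, 18, 6, 9, 24, 19, 20, 16, 17, 14, 28, 29]

[4, 5, 18, 6, 9, 24, 19, 20, 16, 17, 14, 28, 29]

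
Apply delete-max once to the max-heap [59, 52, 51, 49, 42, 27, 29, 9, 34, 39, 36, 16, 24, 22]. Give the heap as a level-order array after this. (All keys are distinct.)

[52, 49, 51, 34, 42, 27, 29, 9, 22, 39, 36, 16, 24]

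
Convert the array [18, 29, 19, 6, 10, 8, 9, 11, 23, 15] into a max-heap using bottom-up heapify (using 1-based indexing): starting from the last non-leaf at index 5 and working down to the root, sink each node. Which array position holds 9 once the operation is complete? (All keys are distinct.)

sift down from index 5:
  10 vs only child 15 at index 10, swap → [18, 29, 19, 6, 15, 8, 9, 11, 23, 10]
sift down from index 4:
  6 vs larger child 23 at index 9, swap → [18, 29, 19, 23, 15, 8, 9, 11, 6, 10]
sift down from index 3: already satisfies heap property
sift down from index 2: already satisfies heap property
sift down from index 1:
  18 vs larger child 29 at index 2, swap → [29, 18, 19, 23, 15, 8, 9, 11, 6, 10]
  18 vs larger child 23 at index 4, swap → [29, 23, 19, 18, 15, 8, 9, 11, 6, 10]
resulting array: [29, 23, 19, 18, 15, 8, 9, 11, 6, 10]

7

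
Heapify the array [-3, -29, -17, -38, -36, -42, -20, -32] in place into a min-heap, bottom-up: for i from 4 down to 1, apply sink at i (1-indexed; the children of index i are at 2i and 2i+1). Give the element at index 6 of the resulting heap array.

sift down from index 4: already satisfies heap property
sift down from index 3:
  -17 vs smaller child -42 at index 6, swap → [-3, -29, -42, -38, -36, -17, -20, -32]
sift down from index 2:
  -29 vs smaller child -38 at index 4, swap → [-3, -38, -42, -29, -36, -17, -20, -32]
  -29 vs only child -32 at index 8, swap → [-3, -38, -42, -32, -36, -17, -20, -29]
sift down from index 1:
  -3 vs smaller child -42 at index 3, swap → [-42, -38, -3, -32, -36, -17, -20, -29]
  -3 vs smaller child -20 at index 7, swap → [-42, -38, -20, -32, -36, -17, -3, -29]
resulting array: [-42, -38, -20, -32, -36, -17, -3, -29]

-17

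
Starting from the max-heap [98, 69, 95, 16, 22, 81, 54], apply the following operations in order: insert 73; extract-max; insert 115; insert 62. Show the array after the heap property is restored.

insert 73:
  append 73 at index 7 → [98, 69, 95, 16, 22, 81, 54, 73]
  73 > parent 16 at index 3, swap → [98, 69, 95, 73, 22, 81, 54, 16]
  73 > parent 69 at index 1, swap → [98, 73, 95, 69, 22, 81, 54, 16]
extract-max → returns 98:
  remove root 98; move last element 16 to root → [16, 73, 95, 69, 22, 81, 54]
  16 vs larger child 95 at index 2, swap → [95, 73, 16, 69, 22, 81, 54]
  16 vs larger child 81 at index 5, swap → [95, 73, 81, 69, 22, 16, 54]
insert 115:
  append 115 at index 7 → [95, 73, 81, 69, 22, 16, 54, 115]
  115 > parent 69 at index 3, swap → [95, 73, 81, 115, 22, 16, 54, 69]
  115 > parent 73 at index 1, swap → [95, 115, 81, 73, 22, 16, 54, 69]
  115 > parent 95 at index 0, swap → [115, 95, 81, 73, 22, 16, 54, 69]
insert 62:
  append 62 at index 8 → [115, 95, 81, 73, 22, 16, 54, 69, 62] (no swap needed)

[115, 95, 81, 73, 22, 16, 54, 69, 62]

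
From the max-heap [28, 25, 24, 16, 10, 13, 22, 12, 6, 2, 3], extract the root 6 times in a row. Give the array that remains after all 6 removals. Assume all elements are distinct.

[12, 10, 6, 3, 2]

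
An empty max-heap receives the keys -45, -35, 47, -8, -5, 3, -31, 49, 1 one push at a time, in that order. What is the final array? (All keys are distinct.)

Insert -45:
  append -45 at index 0 → [-45] (no swap needed)
Insert -35:
  append -35 at index 1 → [-45, -35]
  -35 > parent -45 at index 0, swap → [-35, -45]
Insert 47:
  append 47 at index 2 → [-35, -45, 47]
  47 > parent -35 at index 0, swap → [47, -45, -35]
Insert -8:
  append -8 at index 3 → [47, -45, -35, -8]
  -8 > parent -45 at index 1, swap → [47, -8, -35, -45]
Insert -5:
  append -5 at index 4 → [47, -8, -35, -45, -5]
  -5 > parent -8 at index 1, swap → [47, -5, -35, -45, -8]
Insert 3:
  append 3 at index 5 → [47, -5, -35, -45, -8, 3]
  3 > parent -35 at index 2, swap → [47, -5, 3, -45, -8, -35]
Insert -31:
  append -31 at index 6 → [47, -5, 3, -45, -8, -35, -31] (no swap needed)
Insert 49:
  append 49 at index 7 → [47, -5, 3, -45, -8, -35, -31, 49]
  49 > parent -45 at index 3, swap → [47, -5, 3, 49, -8, -35, -31, -45]
  49 > parent -5 at index 1, swap → [47, 49, 3, -5, -8, -35, -31, -45]
  49 > parent 47 at index 0, swap → [49, 47, 3, -5, -8, -35, -31, -45]
Insert 1:
  append 1 at index 8 → [49, 47, 3, -5, -8, -35, -31, -45, 1]
  1 > parent -5 at index 3, swap → [49, 47, 3, 1, -8, -35, -31, -45, -5]

[49, 47, 3, 1, -8, -35, -31, -45, -5]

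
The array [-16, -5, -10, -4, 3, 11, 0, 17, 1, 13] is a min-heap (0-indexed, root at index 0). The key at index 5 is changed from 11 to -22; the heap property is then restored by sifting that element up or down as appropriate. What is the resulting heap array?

set index 5 from 11 to -22 → [-16, -5, -10, -4, 3, -22, 0, 17, 1, 13]
-22 < parent -10 at index 2, swap → [-16, -5, -22, -4, 3, -10, 0, 17, 1, 13]
-22 < parent -16 at index 0, swap → [-22, -5, -16, -4, 3, -10, 0, 17, 1, 13]

[-22, -5, -16, -4, 3, -10, 0, 17, 1, 13]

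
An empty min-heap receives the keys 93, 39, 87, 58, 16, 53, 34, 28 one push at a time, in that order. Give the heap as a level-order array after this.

[16, 28, 34, 39, 58, 87, 53, 93]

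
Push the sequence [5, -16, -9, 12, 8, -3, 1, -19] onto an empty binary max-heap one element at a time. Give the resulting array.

[12, 8, 1, -16, 5, -9, -3, -19]

Insert 5:
  append 5 at index 0 → [5] (no swap needed)
Insert -16:
  append -16 at index 1 → [5, -16] (no swap needed)
Insert -9:
  append -9 at index 2 → [5, -16, -9] (no swap needed)
Insert 12:
  append 12 at index 3 → [5, -16, -9, 12]
  12 > parent -16 at index 1, swap → [5, 12, -9, -16]
  12 > parent 5 at index 0, swap → [12, 5, -9, -16]
Insert 8:
  append 8 at index 4 → [12, 5, -9, -16, 8]
  8 > parent 5 at index 1, swap → [12, 8, -9, -16, 5]
Insert -3:
  append -3 at index 5 → [12, 8, -9, -16, 5, -3]
  -3 > parent -9 at index 2, swap → [12, 8, -3, -16, 5, -9]
Insert 1:
  append 1 at index 6 → [12, 8, -3, -16, 5, -9, 1]
  1 > parent -3 at index 2, swap → [12, 8, 1, -16, 5, -9, -3]
Insert -19:
  append -19 at index 7 → [12, 8, 1, -16, 5, -9, -3, -19] (no swap needed)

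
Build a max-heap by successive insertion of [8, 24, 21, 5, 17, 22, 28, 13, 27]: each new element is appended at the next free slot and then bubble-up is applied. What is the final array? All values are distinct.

[28, 27, 24, 17, 8, 21, 22, 5, 13]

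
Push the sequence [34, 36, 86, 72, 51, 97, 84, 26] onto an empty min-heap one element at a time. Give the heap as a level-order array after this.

[26, 34, 84, 36, 51, 97, 86, 72]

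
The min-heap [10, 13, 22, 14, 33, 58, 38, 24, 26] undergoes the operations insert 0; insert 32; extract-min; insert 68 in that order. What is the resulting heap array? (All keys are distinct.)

insert 0:
  append 0 at index 9 → [10, 13, 22, 14, 33, 58, 38, 24, 26, 0]
  0 < parent 33 at index 4, swap → [10, 13, 22, 14, 0, 58, 38, 24, 26, 33]
  0 < parent 13 at index 1, swap → [10, 0, 22, 14, 13, 58, 38, 24, 26, 33]
  0 < parent 10 at index 0, swap → [0, 10, 22, 14, 13, 58, 38, 24, 26, 33]
insert 32:
  append 32 at index 10 → [0, 10, 22, 14, 13, 58, 38, 24, 26, 33, 32] (no swap needed)
extract-min → returns 0:
  remove root 0; move last element 32 to root → [32, 10, 22, 14, 13, 58, 38, 24, 26, 33]
  32 vs smaller child 10 at index 1, swap → [10, 32, 22, 14, 13, 58, 38, 24, 26, 33]
  32 vs smaller child 13 at index 4, swap → [10, 13, 22, 14, 32, 58, 38, 24, 26, 33]
insert 68:
  append 68 at index 10 → [10, 13, 22, 14, 32, 58, 38, 24, 26, 33, 68] (no swap needed)

[10, 13, 22, 14, 32, 58, 38, 24, 26, 33, 68]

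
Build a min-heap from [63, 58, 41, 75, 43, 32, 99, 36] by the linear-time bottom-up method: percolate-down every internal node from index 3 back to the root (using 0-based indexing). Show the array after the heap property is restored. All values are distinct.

[32, 36, 41, 58, 43, 63, 99, 75]

sift down from index 3:
  75 vs only child 36 at index 7, swap → [63, 58, 41, 36, 43, 32, 99, 75]
sift down from index 2:
  41 vs smaller child 32 at index 5, swap → [63, 58, 32, 36, 43, 41, 99, 75]
sift down from index 1:
  58 vs smaller child 36 at index 3, swap → [63, 36, 32, 58, 43, 41, 99, 75]
sift down from index 0:
  63 vs smaller child 32 at index 2, swap → [32, 36, 63, 58, 43, 41, 99, 75]
  63 vs smaller child 41 at index 5, swap → [32, 36, 41, 58, 43, 63, 99, 75]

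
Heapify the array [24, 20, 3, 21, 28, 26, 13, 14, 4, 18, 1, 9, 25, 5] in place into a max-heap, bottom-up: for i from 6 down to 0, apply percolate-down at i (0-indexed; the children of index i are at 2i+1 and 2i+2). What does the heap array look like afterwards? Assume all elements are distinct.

sift down from index 6: already satisfies heap property
sift down from index 5: already satisfies heap property
sift down from index 4: already satisfies heap property
sift down from index 3: already satisfies heap property
sift down from index 2:
  3 vs larger child 26 at index 5, swap → [24, 20, 26, 21, 28, 3, 13, 14, 4, 18, 1, 9, 25, 5]
  3 vs larger child 25 at index 12, swap → [24, 20, 26, 21, 28, 25, 13, 14, 4, 18, 1, 9, 3, 5]
sift down from index 1:
  20 vs larger child 28 at index 4, swap → [24, 28, 26, 21, 20, 25, 13, 14, 4, 18, 1, 9, 3, 5]
sift down from index 0:
  24 vs larger child 28 at index 1, swap → [28, 24, 26, 21, 20, 25, 13, 14, 4, 18, 1, 9, 3, 5]

[28, 24, 26, 21, 20, 25, 13, 14, 4, 18, 1, 9, 3, 5]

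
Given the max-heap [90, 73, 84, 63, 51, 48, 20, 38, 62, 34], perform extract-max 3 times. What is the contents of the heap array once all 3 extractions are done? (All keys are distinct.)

[63, 62, 48, 38, 51, 34, 20]

extract-max #1 returns 90:
  remove root 90; move last element 34 to root → [34, 73, 84, 63, 51, 48, 20, 38, 62]
  34 vs larger child 84 at index 2, swap → [84, 73, 34, 63, 51, 48, 20, 38, 62]
  34 vs larger child 48 at index 5, swap → [84, 73, 48, 63, 51, 34, 20, 38, 62]
extract-max #2 returns 84:
  remove root 84; move last element 62 to root → [62, 73, 48, 63, 51, 34, 20, 38]
  62 vs larger child 73 at index 1, swap → [73, 62, 48, 63, 51, 34, 20, 38]
  62 vs larger child 63 at index 3, swap → [73, 63, 48, 62, 51, 34, 20, 38]
extract-max #3 returns 73:
  remove root 73; move last element 38 to root → [38, 63, 48, 62, 51, 34, 20]
  38 vs larger child 63 at index 1, swap → [63, 38, 48, 62, 51, 34, 20]
  38 vs larger child 62 at index 3, swap → [63, 62, 48, 38, 51, 34, 20]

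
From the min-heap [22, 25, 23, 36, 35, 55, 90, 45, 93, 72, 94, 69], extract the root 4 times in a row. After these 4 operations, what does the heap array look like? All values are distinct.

[36, 45, 55, 93, 72, 69, 90, 94]

extract-min #1 returns 22:
  remove root 22; move last element 69 to root → [69, 25, 23, 36, 35, 55, 90, 45, 93, 72, 94]
  69 vs smaller child 23 at index 2, swap → [23, 25, 69, 36, 35, 55, 90, 45, 93, 72, 94]
  69 vs smaller child 55 at index 5, swap → [23, 25, 55, 36, 35, 69, 90, 45, 93, 72, 94]
extract-min #2 returns 23:
  remove root 23; move last element 94 to root → [94, 25, 55, 36, 35, 69, 90, 45, 93, 72]
  94 vs smaller child 25 at index 1, swap → [25, 94, 55, 36, 35, 69, 90, 45, 93, 72]
  94 vs smaller child 35 at index 4, swap → [25, 35, 55, 36, 94, 69, 90, 45, 93, 72]
  94 vs only child 72 at index 9, swap → [25, 35, 55, 36, 72, 69, 90, 45, 93, 94]
extract-min #3 returns 25:
  remove root 25; move last element 94 to root → [94, 35, 55, 36, 72, 69, 90, 45, 93]
  94 vs smaller child 35 at index 1, swap → [35, 94, 55, 36, 72, 69, 90, 45, 93]
  94 vs smaller child 36 at index 3, swap → [35, 36, 55, 94, 72, 69, 90, 45, 93]
  94 vs smaller child 45 at index 7, swap → [35, 36, 55, 45, 72, 69, 90, 94, 93]
extract-min #4 returns 35:
  remove root 35; move last element 93 to root → [93, 36, 55, 45, 72, 69, 90, 94]
  93 vs smaller child 36 at index 1, swap → [36, 93, 55, 45, 72, 69, 90, 94]
  93 vs smaller child 45 at index 3, swap → [36, 45, 55, 93, 72, 69, 90, 94]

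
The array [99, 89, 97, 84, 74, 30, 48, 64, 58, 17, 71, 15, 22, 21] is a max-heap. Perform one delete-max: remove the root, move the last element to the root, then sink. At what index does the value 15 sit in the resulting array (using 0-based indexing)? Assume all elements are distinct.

remove root 99; move last element 21 to root → [21, 89, 97, 84, 74, 30, 48, 64, 58, 17, 71, 15, 22]
21 vs larger child 97 at index 2, swap → [97, 89, 21, 84, 74, 30, 48, 64, 58, 17, 71, 15, 22]
21 vs larger child 48 at index 6, swap → [97, 89, 48, 84, 74, 30, 21, 64, 58, 17, 71, 15, 22]
resulting array: [97, 89, 48, 84, 74, 30, 21, 64, 58, 17, 71, 15, 22]

11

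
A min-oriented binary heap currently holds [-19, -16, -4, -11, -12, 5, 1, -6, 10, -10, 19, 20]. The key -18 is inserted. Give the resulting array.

[-19, -16, -18, -11, -12, -4, 1, -6, 10, -10, 19, 20, 5]

append -18 at index 12 → [-19, -16, -4, -11, -12, 5, 1, -6, 10, -10, 19, 20, -18]
-18 < parent 5 at index 5, swap → [-19, -16, -4, -11, -12, -18, 1, -6, 10, -10, 19, 20, 5]
-18 < parent -4 at index 2, swap → [-19, -16, -18, -11, -12, -4, 1, -6, 10, -10, 19, 20, 5]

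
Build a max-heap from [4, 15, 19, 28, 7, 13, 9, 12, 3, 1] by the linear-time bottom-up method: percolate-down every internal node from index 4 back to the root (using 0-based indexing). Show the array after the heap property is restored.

[28, 15, 19, 12, 7, 13, 9, 4, 3, 1]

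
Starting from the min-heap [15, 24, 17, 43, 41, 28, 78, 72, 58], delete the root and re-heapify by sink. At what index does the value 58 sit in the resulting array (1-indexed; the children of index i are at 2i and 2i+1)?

remove root 15; move last element 58 to root → [58, 24, 17, 43, 41, 28, 78, 72]
58 vs smaller child 17 at index 3, swap → [17, 24, 58, 43, 41, 28, 78, 72]
58 vs smaller child 28 at index 6, swap → [17, 24, 28, 43, 41, 58, 78, 72]
resulting array: [17, 24, 28, 43, 41, 58, 78, 72]

6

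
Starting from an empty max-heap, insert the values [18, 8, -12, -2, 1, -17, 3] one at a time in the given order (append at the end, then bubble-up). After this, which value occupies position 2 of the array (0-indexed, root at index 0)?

Insert 18:
  append 18 at index 0 → [18] (no swap needed)
Insert 8:
  append 8 at index 1 → [18, 8] (no swap needed)
Insert -12:
  append -12 at index 2 → [18, 8, -12] (no swap needed)
Insert -2:
  append -2 at index 3 → [18, 8, -12, -2] (no swap needed)
Insert 1:
  append 1 at index 4 → [18, 8, -12, -2, 1] (no swap needed)
Insert -17:
  append -17 at index 5 → [18, 8, -12, -2, 1, -17] (no swap needed)
Insert 3:
  append 3 at index 6 → [18, 8, -12, -2, 1, -17, 3]
  3 > parent -12 at index 2, swap → [18, 8, 3, -2, 1, -17, -12]
resulting array: [18, 8, 3, -2, 1, -17, -12]

3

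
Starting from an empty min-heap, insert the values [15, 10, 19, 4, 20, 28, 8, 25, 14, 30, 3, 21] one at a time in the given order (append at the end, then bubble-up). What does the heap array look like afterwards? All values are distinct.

Insert 15:
  append 15 at index 0 → [15] (no swap needed)
Insert 10:
  append 10 at index 1 → [15, 10]
  10 < parent 15 at index 0, swap → [10, 15]
Insert 19:
  append 19 at index 2 → [10, 15, 19] (no swap needed)
Insert 4:
  append 4 at index 3 → [10, 15, 19, 4]
  4 < parent 15 at index 1, swap → [10, 4, 19, 15]
  4 < parent 10 at index 0, swap → [4, 10, 19, 15]
Insert 20:
  append 20 at index 4 → [4, 10, 19, 15, 20] (no swap needed)
Insert 28:
  append 28 at index 5 → [4, 10, 19, 15, 20, 28] (no swap needed)
Insert 8:
  append 8 at index 6 → [4, 10, 19, 15, 20, 28, 8]
  8 < parent 19 at index 2, swap → [4, 10, 8, 15, 20, 28, 19]
Insert 25:
  append 25 at index 7 → [4, 10, 8, 15, 20, 28, 19, 25] (no swap needed)
Insert 14:
  append 14 at index 8 → [4, 10, 8, 15, 20, 28, 19, 25, 14]
  14 < parent 15 at index 3, swap → [4, 10, 8, 14, 20, 28, 19, 25, 15]
Insert 30:
  append 30 at index 9 → [4, 10, 8, 14, 20, 28, 19, 25, 15, 30] (no swap needed)
Insert 3:
  append 3 at index 10 → [4, 10, 8, 14, 20, 28, 19, 25, 15, 30, 3]
  3 < parent 20 at index 4, swap → [4, 10, 8, 14, 3, 28, 19, 25, 15, 30, 20]
  3 < parent 10 at index 1, swap → [4, 3, 8, 14, 10, 28, 19, 25, 15, 30, 20]
  3 < parent 4 at index 0, swap → [3, 4, 8, 14, 10, 28, 19, 25, 15, 30, 20]
Insert 21:
  append 21 at index 11 → [3, 4, 8, 14, 10, 28, 19, 25, 15, 30, 20, 21]
  21 < parent 28 at index 5, swap → [3, 4, 8, 14, 10, 21, 19, 25, 15, 30, 20, 28]

[3, 4, 8, 14, 10, 21, 19, 25, 15, 30, 20, 28]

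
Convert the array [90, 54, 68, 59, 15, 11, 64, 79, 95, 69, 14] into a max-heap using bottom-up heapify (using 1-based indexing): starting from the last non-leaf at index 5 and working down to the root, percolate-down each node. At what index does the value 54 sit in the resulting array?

8

sift down from index 5:
  15 vs larger child 69 at index 10, swap → [90, 54, 68, 59, 69, 11, 64, 79, 95, 15, 14]
sift down from index 4:
  59 vs larger child 95 at index 9, swap → [90, 54, 68, 95, 69, 11, 64, 79, 59, 15, 14]
sift down from index 3: already satisfies heap property
sift down from index 2:
  54 vs larger child 95 at index 4, swap → [90, 95, 68, 54, 69, 11, 64, 79, 59, 15, 14]
  54 vs larger child 79 at index 8, swap → [90, 95, 68, 79, 69, 11, 64, 54, 59, 15, 14]
sift down from index 1:
  90 vs larger child 95 at index 2, swap → [95, 90, 68, 79, 69, 11, 64, 54, 59, 15, 14]
resulting array: [95, 90, 68, 79, 69, 11, 64, 54, 59, 15, 14]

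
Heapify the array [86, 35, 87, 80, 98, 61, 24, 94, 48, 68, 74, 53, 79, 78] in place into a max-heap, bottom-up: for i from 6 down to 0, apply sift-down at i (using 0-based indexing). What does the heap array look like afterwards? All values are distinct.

[98, 94, 87, 86, 74, 79, 78, 80, 48, 68, 35, 53, 61, 24]

sift down from index 6:
  24 vs only child 78 at index 13, swap → [86, 35, 87, 80, 98, 61, 78, 94, 48, 68, 74, 53, 79, 24]
sift down from index 5:
  61 vs larger child 79 at index 12, swap → [86, 35, 87, 80, 98, 79, 78, 94, 48, 68, 74, 53, 61, 24]
sift down from index 4: already satisfies heap property
sift down from index 3:
  80 vs larger child 94 at index 7, swap → [86, 35, 87, 94, 98, 79, 78, 80, 48, 68, 74, 53, 61, 24]
sift down from index 2: already satisfies heap property
sift down from index 1:
  35 vs larger child 98 at index 4, swap → [86, 98, 87, 94, 35, 79, 78, 80, 48, 68, 74, 53, 61, 24]
  35 vs larger child 74 at index 10, swap → [86, 98, 87, 94, 74, 79, 78, 80, 48, 68, 35, 53, 61, 24]
sift down from index 0:
  86 vs larger child 98 at index 1, swap → [98, 86, 87, 94, 74, 79, 78, 80, 48, 68, 35, 53, 61, 24]
  86 vs larger child 94 at index 3, swap → [98, 94, 87, 86, 74, 79, 78, 80, 48, 68, 35, 53, 61, 24]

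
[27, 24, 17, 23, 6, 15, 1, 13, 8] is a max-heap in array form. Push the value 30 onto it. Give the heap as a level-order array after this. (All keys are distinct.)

[30, 27, 17, 23, 24, 15, 1, 13, 8, 6]

append 30 at index 9 → [27, 24, 17, 23, 6, 15, 1, 13, 8, 30]
30 > parent 6 at index 4, swap → [27, 24, 17, 23, 30, 15, 1, 13, 8, 6]
30 > parent 24 at index 1, swap → [27, 30, 17, 23, 24, 15, 1, 13, 8, 6]
30 > parent 27 at index 0, swap → [30, 27, 17, 23, 24, 15, 1, 13, 8, 6]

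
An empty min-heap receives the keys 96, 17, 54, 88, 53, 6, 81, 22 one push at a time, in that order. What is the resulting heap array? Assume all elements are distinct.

Insert 96:
  append 96 at index 0 → [96] (no swap needed)
Insert 17:
  append 17 at index 1 → [96, 17]
  17 < parent 96 at index 0, swap → [17, 96]
Insert 54:
  append 54 at index 2 → [17, 96, 54] (no swap needed)
Insert 88:
  append 88 at index 3 → [17, 96, 54, 88]
  88 < parent 96 at index 1, swap → [17, 88, 54, 96]
Insert 53:
  append 53 at index 4 → [17, 88, 54, 96, 53]
  53 < parent 88 at index 1, swap → [17, 53, 54, 96, 88]
Insert 6:
  append 6 at index 5 → [17, 53, 54, 96, 88, 6]
  6 < parent 54 at index 2, swap → [17, 53, 6, 96, 88, 54]
  6 < parent 17 at index 0, swap → [6, 53, 17, 96, 88, 54]
Insert 81:
  append 81 at index 6 → [6, 53, 17, 96, 88, 54, 81] (no swap needed)
Insert 22:
  append 22 at index 7 → [6, 53, 17, 96, 88, 54, 81, 22]
  22 < parent 96 at index 3, swap → [6, 53, 17, 22, 88, 54, 81, 96]
  22 < parent 53 at index 1, swap → [6, 22, 17, 53, 88, 54, 81, 96]

[6, 22, 17, 53, 88, 54, 81, 96]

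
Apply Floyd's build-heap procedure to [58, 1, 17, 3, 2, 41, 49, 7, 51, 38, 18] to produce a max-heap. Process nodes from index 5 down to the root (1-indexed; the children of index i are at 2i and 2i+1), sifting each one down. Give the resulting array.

sift down from index 5:
  2 vs larger child 38 at index 10, swap → [58, 1, 17, 3, 38, 41, 49, 7, 51, 2, 18]
sift down from index 4:
  3 vs larger child 51 at index 9, swap → [58, 1, 17, 51, 38, 41, 49, 7, 3, 2, 18]
sift down from index 3:
  17 vs larger child 49 at index 7, swap → [58, 1, 49, 51, 38, 41, 17, 7, 3, 2, 18]
sift down from index 2:
  1 vs larger child 51 at index 4, swap → [58, 51, 49, 1, 38, 41, 17, 7, 3, 2, 18]
  1 vs larger child 7 at index 8, swap → [58, 51, 49, 7, 38, 41, 17, 1, 3, 2, 18]
sift down from index 1: already satisfies heap property

[58, 51, 49, 7, 38, 41, 17, 1, 3, 2, 18]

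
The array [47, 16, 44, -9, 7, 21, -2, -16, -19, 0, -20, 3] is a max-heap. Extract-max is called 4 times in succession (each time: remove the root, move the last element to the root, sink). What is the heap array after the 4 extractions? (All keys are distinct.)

[7, 0, 3, -9, -19, -20, -2, -16]

extract-max #1 returns 47:
  remove root 47; move last element 3 to root → [3, 16, 44, -9, 7, 21, -2, -16, -19, 0, -20]
  3 vs larger child 44 at index 2, swap → [44, 16, 3, -9, 7, 21, -2, -16, -19, 0, -20]
  3 vs larger child 21 at index 5, swap → [44, 16, 21, -9, 7, 3, -2, -16, -19, 0, -20]
extract-max #2 returns 44:
  remove root 44; move last element -20 to root → [-20, 16, 21, -9, 7, 3, -2, -16, -19, 0]
  -20 vs larger child 21 at index 2, swap → [21, 16, -20, -9, 7, 3, -2, -16, -19, 0]
  -20 vs larger child 3 at index 5, swap → [21, 16, 3, -9, 7, -20, -2, -16, -19, 0]
extract-max #3 returns 21:
  remove root 21; move last element 0 to root → [0, 16, 3, -9, 7, -20, -2, -16, -19]
  0 vs larger child 16 at index 1, swap → [16, 0, 3, -9, 7, -20, -2, -16, -19]
  0 vs larger child 7 at index 4, swap → [16, 7, 3, -9, 0, -20, -2, -16, -19]
extract-max #4 returns 16:
  remove root 16; move last element -19 to root → [-19, 7, 3, -9, 0, -20, -2, -16]
  -19 vs larger child 7 at index 1, swap → [7, -19, 3, -9, 0, -20, -2, -16]
  -19 vs larger child 0 at index 4, swap → [7, 0, 3, -9, -19, -20, -2, -16]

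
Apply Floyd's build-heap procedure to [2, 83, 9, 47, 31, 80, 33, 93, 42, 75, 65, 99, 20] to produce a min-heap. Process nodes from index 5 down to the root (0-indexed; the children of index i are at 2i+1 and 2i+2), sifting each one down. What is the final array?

[2, 31, 9, 42, 65, 20, 33, 93, 47, 75, 83, 99, 80]

sift down from index 5:
  80 vs smaller child 20 at index 12, swap → [2, 83, 9, 47, 31, 20, 33, 93, 42, 75, 65, 99, 80]
sift down from index 4: already satisfies heap property
sift down from index 3:
  47 vs smaller child 42 at index 8, swap → [2, 83, 9, 42, 31, 20, 33, 93, 47, 75, 65, 99, 80]
sift down from index 2: already satisfies heap property
sift down from index 1:
  83 vs smaller child 31 at index 4, swap → [2, 31, 9, 42, 83, 20, 33, 93, 47, 75, 65, 99, 80]
  83 vs smaller child 65 at index 10, swap → [2, 31, 9, 42, 65, 20, 33, 93, 47, 75, 83, 99, 80]
sift down from index 0: already satisfies heap property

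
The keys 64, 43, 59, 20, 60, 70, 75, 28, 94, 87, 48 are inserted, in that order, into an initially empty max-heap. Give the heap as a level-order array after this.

Insert 64:
  append 64 at index 0 → [64] (no swap needed)
Insert 43:
  append 43 at index 1 → [64, 43] (no swap needed)
Insert 59:
  append 59 at index 2 → [64, 43, 59] (no swap needed)
Insert 20:
  append 20 at index 3 → [64, 43, 59, 20] (no swap needed)
Insert 60:
  append 60 at index 4 → [64, 43, 59, 20, 60]
  60 > parent 43 at index 1, swap → [64, 60, 59, 20, 43]
Insert 70:
  append 70 at index 5 → [64, 60, 59, 20, 43, 70]
  70 > parent 59 at index 2, swap → [64, 60, 70, 20, 43, 59]
  70 > parent 64 at index 0, swap → [70, 60, 64, 20, 43, 59]
Insert 75:
  append 75 at index 6 → [70, 60, 64, 20, 43, 59, 75]
  75 > parent 64 at index 2, swap → [70, 60, 75, 20, 43, 59, 64]
  75 > parent 70 at index 0, swap → [75, 60, 70, 20, 43, 59, 64]
Insert 28:
  append 28 at index 7 → [75, 60, 70, 20, 43, 59, 64, 28]
  28 > parent 20 at index 3, swap → [75, 60, 70, 28, 43, 59, 64, 20]
Insert 94:
  append 94 at index 8 → [75, 60, 70, 28, 43, 59, 64, 20, 94]
  94 > parent 28 at index 3, swap → [75, 60, 70, 94, 43, 59, 64, 20, 28]
  94 > parent 60 at index 1, swap → [75, 94, 70, 60, 43, 59, 64, 20, 28]
  94 > parent 75 at index 0, swap → [94, 75, 70, 60, 43, 59, 64, 20, 28]
Insert 87:
  append 87 at index 9 → [94, 75, 70, 60, 43, 59, 64, 20, 28, 87]
  87 > parent 43 at index 4, swap → [94, 75, 70, 60, 87, 59, 64, 20, 28, 43]
  87 > parent 75 at index 1, swap → [94, 87, 70, 60, 75, 59, 64, 20, 28, 43]
Insert 48:
  append 48 at index 10 → [94, 87, 70, 60, 75, 59, 64, 20, 28, 43, 48] (no swap needed)

[94, 87, 70, 60, 75, 59, 64, 20, 28, 43, 48]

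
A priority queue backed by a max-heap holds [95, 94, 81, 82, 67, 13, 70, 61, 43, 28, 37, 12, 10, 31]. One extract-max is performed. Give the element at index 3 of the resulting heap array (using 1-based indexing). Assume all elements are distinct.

81

remove root 95; move last element 31 to root → [31, 94, 81, 82, 67, 13, 70, 61, 43, 28, 37, 12, 10]
31 vs larger child 94 at index 2, swap → [94, 31, 81, 82, 67, 13, 70, 61, 43, 28, 37, 12, 10]
31 vs larger child 82 at index 4, swap → [94, 82, 81, 31, 67, 13, 70, 61, 43, 28, 37, 12, 10]
31 vs larger child 61 at index 8, swap → [94, 82, 81, 61, 67, 13, 70, 31, 43, 28, 37, 12, 10]
resulting array: [94, 82, 81, 61, 67, 13, 70, 31, 43, 28, 37, 12, 10]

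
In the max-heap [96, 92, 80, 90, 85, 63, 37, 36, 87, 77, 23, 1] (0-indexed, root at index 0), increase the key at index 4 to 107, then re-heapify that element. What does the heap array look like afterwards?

set index 4 from 85 to 107 → [96, 92, 80, 90, 107, 63, 37, 36, 87, 77, 23, 1]
107 > parent 92 at index 1, swap → [96, 107, 80, 90, 92, 63, 37, 36, 87, 77, 23, 1]
107 > parent 96 at index 0, swap → [107, 96, 80, 90, 92, 63, 37, 36, 87, 77, 23, 1]

[107, 96, 80, 90, 92, 63, 37, 36, 87, 77, 23, 1]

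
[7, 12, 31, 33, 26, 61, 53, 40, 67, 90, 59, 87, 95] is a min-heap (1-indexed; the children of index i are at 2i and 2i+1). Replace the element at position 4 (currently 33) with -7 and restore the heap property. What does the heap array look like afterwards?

[-7, 7, 31, 12, 26, 61, 53, 40, 67, 90, 59, 87, 95]

set index 4 from 33 to -7 → [7, 12, 31, -7, 26, 61, 53, 40, 67, 90, 59, 87, 95]
-7 < parent 12 at index 2, swap → [7, -7, 31, 12, 26, 61, 53, 40, 67, 90, 59, 87, 95]
-7 < parent 7 at index 1, swap → [-7, 7, 31, 12, 26, 61, 53, 40, 67, 90, 59, 87, 95]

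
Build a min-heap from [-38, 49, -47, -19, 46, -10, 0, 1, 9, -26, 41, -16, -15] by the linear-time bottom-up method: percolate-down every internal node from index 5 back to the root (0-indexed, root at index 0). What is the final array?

sift down from index 5:
  -10 vs smaller child -16 at index 11, swap → [-38, 49, -47, -19, 46, -16, 0, 1, 9, -26, 41, -10, -15]
sift down from index 4:
  46 vs smaller child -26 at index 9, swap → [-38, 49, -47, -19, -26, -16, 0, 1, 9, 46, 41, -10, -15]
sift down from index 3: already satisfies heap property
sift down from index 2: already satisfies heap property
sift down from index 1:
  49 vs smaller child -26 at index 4, swap → [-38, -26, -47, -19, 49, -16, 0, 1, 9, 46, 41, -10, -15]
  49 vs smaller child 41 at index 10, swap → [-38, -26, -47, -19, 41, -16, 0, 1, 9, 46, 49, -10, -15]
sift down from index 0:
  -38 vs smaller child -47 at index 2, swap → [-47, -26, -38, -19, 41, -16, 0, 1, 9, 46, 49, -10, -15]

[-47, -26, -38, -19, 41, -16, 0, 1, 9, 46, 49, -10, -15]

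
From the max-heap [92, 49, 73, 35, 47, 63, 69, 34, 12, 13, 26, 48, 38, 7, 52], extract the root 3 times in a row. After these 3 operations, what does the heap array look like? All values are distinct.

[63, 49, 52, 35, 47, 48, 38, 34, 12, 13, 26, 7]

extract-max #1 returns 92:
  remove root 92; move last element 52 to root → [52, 49, 73, 35, 47, 63, 69, 34, 12, 13, 26, 48, 38, 7]
  52 vs larger child 73 at index 2, swap → [73, 49, 52, 35, 47, 63, 69, 34, 12, 13, 26, 48, 38, 7]
  52 vs larger child 69 at index 6, swap → [73, 49, 69, 35, 47, 63, 52, 34, 12, 13, 26, 48, 38, 7]
extract-max #2 returns 73:
  remove root 73; move last element 7 to root → [7, 49, 69, 35, 47, 63, 52, 34, 12, 13, 26, 48, 38]
  7 vs larger child 69 at index 2, swap → [69, 49, 7, 35, 47, 63, 52, 34, 12, 13, 26, 48, 38]
  7 vs larger child 63 at index 5, swap → [69, 49, 63, 35, 47, 7, 52, 34, 12, 13, 26, 48, 38]
  7 vs larger child 48 at index 11, swap → [69, 49, 63, 35, 47, 48, 52, 34, 12, 13, 26, 7, 38]
extract-max #3 returns 69:
  remove root 69; move last element 38 to root → [38, 49, 63, 35, 47, 48, 52, 34, 12, 13, 26, 7]
  38 vs larger child 63 at index 2, swap → [63, 49, 38, 35, 47, 48, 52, 34, 12, 13, 26, 7]
  38 vs larger child 52 at index 6, swap → [63, 49, 52, 35, 47, 48, 38, 34, 12, 13, 26, 7]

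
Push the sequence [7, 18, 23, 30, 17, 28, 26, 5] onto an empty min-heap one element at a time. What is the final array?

[5, 7, 23, 17, 18, 28, 26, 30]

Insert 7:
  append 7 at index 0 → [7] (no swap needed)
Insert 18:
  append 18 at index 1 → [7, 18] (no swap needed)
Insert 23:
  append 23 at index 2 → [7, 18, 23] (no swap needed)
Insert 30:
  append 30 at index 3 → [7, 18, 23, 30] (no swap needed)
Insert 17:
  append 17 at index 4 → [7, 18, 23, 30, 17]
  17 < parent 18 at index 1, swap → [7, 17, 23, 30, 18]
Insert 28:
  append 28 at index 5 → [7, 17, 23, 30, 18, 28] (no swap needed)
Insert 26:
  append 26 at index 6 → [7, 17, 23, 30, 18, 28, 26] (no swap needed)
Insert 5:
  append 5 at index 7 → [7, 17, 23, 30, 18, 28, 26, 5]
  5 < parent 30 at index 3, swap → [7, 17, 23, 5, 18, 28, 26, 30]
  5 < parent 17 at index 1, swap → [7, 5, 23, 17, 18, 28, 26, 30]
  5 < parent 7 at index 0, swap → [5, 7, 23, 17, 18, 28, 26, 30]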